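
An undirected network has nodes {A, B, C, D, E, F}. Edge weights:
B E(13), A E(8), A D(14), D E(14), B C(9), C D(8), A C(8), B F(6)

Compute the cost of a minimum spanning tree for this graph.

39

Grow the tree from B using Prim:
Step 1: frontier [B F 6, B C 9, B E 13] → take B F (6); add F.
Step 2: frontier [B C 9, B E 13] → take B C (9); add C.
Step 3: frontier [B E 13, A C 8, C D 8] → take A C (8); add A.
Step 4: frontier [A E 8, A D 14, B E 13, C D 8] → take C D (8); add D.
Step 5: frontier [A E 8, B E 13, D E 14] → take A E (8); add E.
MST edges: B F, B C, A C, C D, A E; total weight 6+9+8+8+8 = 39.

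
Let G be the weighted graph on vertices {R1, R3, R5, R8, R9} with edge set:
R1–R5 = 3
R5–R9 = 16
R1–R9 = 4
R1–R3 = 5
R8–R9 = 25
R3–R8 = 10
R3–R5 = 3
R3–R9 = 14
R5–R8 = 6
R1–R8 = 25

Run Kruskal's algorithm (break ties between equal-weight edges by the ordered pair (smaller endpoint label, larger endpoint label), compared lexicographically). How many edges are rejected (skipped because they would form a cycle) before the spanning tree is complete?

Sort edges by weight, then run Kruskal:
R1–R5 (3): add. Components now {R8} {R1,R5} {R9} {R3}
R3–R5 (3): add. Components now {R8} {R1,R3,R5} {R9}
R1–R9 (4): add. Components now {R8} {R1,R3,R5,R9}
R1–R3 (5): skip — R1 and R3 already connected.
R5–R8 (6): add. Components now {R1,R3,R5,R8,R9}
Edges rejected before the tree was complete: 1.

1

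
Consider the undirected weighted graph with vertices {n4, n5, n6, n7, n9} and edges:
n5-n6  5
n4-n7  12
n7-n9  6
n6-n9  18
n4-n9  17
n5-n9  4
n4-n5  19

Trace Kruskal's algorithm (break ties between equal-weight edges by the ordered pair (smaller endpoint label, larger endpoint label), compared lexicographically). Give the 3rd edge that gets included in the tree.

Kruskal's algorithm — process edges by increasing weight (ties by edge label):
n5-n9 (4): add — endpoints in different components.
n5-n6 (5): add — endpoints in different components.
n7-n9 (6): add — endpoints in different components.
n4-n7 (12): add — endpoints in different components.
The 3rd edge added is n7-n9.

n7-n9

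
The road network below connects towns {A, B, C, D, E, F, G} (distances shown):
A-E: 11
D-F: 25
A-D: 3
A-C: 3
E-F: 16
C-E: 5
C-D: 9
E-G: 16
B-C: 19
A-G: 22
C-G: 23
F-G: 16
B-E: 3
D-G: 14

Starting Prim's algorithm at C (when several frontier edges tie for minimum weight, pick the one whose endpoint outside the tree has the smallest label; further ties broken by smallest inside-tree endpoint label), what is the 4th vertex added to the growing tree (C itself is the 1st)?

Prim, starting at C.
Step 1: frontier [A-C 3, C-E 5, C-D 9, B-C 19, C-G 23] → take A-C (3); add A.
Step 2: frontier [A-D 3, A-E 11, A-G 22, C-E 5, C-D 9, B-C 19, C-G 23] → take A-D (3); add D.
Step 3: frontier [A-E 11, A-G 22, C-E 5, B-C 19, C-G 23, D-G 14, D-F 25] → take C-E (5); add E.
Step 4: frontier [A-G 22, B-C 19, C-G 23, D-G 14, D-F 25, B-E 3, E-F 16, E-G 16] → take B-E (3); add B.
Step 5: frontier [A-G 22, C-G 23, D-G 14, D-F 25, E-F 16, E-G 16] → take D-G (14); add G.
Step 6: frontier [D-F 25, E-F 16, F-G 16] → take E-F (16); add F.
Vertex order: C, A, D, E, B, G, F. The 4th vertex is E.

E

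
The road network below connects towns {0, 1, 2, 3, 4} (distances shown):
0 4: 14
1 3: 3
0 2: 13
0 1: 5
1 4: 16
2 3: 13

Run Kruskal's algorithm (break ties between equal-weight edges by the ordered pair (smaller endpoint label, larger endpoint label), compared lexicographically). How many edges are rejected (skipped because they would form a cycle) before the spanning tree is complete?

1

Sort edges by weight, then run Kruskal:
1 3 (3): add — endpoints in different components.
0 1 (5): add — endpoints in different components.
0 2 (13): add — endpoints in different components.
2 3 (13): skip — 2 and 3 already connected.
0 4 (14): add — endpoints in different components.
Edges rejected before the tree was complete: 1.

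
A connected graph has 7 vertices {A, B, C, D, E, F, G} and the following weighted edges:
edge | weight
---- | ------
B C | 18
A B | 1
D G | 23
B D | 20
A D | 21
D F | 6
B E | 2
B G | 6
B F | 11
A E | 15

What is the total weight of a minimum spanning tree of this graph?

44

Prim, starting at B.
Step 1: cheapest edge leaving the tree is A B (1); add A.
Step 2: cheapest edge leaving the tree is B E (2); add E.
Step 3: cheapest edge leaving the tree is B G (6); add G.
Step 4: cheapest edge leaving the tree is B F (11); add F.
Step 5: cheapest edge leaving the tree is D F (6); add D.
Step 6: cheapest edge leaving the tree is B C (18); add C.
MST edges: A B, B E, B G, B F, D F, B C; total weight 1+2+6+11+6+18 = 44.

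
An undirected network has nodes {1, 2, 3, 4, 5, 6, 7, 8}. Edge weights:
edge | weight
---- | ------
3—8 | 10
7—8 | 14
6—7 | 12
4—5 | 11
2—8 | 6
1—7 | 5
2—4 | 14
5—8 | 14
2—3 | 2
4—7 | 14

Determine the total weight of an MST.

Prim, starting at 5.
Step 1: cheapest edge leaving the tree is 4—5 (11); add 4.
Step 2: cheapest edge leaving the tree is 2—4 (14); add 2.
Step 3: cheapest edge leaving the tree is 2—3 (2); add 3.
Step 4: cheapest edge leaving the tree is 2—8 (6); add 8.
Step 5: cheapest edge leaving the tree is 4—7 (14); add 7.
Step 6: cheapest edge leaving the tree is 1—7 (5); add 1.
Step 7: cheapest edge leaving the tree is 6—7 (12); add 6.
MST edges: 4—5, 2—4, 2—3, 2—8, 4—7, 1—7, 6—7; total weight 11+14+2+6+14+5+12 = 64.

64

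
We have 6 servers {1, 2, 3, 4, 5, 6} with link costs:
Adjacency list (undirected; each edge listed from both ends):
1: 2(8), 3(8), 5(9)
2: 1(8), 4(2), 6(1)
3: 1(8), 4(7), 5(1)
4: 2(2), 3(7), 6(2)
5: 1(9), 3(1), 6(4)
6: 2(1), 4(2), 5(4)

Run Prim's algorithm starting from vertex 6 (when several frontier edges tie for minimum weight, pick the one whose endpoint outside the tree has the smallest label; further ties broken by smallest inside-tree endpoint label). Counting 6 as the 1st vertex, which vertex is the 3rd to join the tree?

4

Prim's algorithm from 6:
Step 1: cheapest edge leaving the tree is 2—6 (1); add 2.
Step 2: cheapest edge leaving the tree is 2—4 (2); add 4.
Step 3: cheapest edge leaving the tree is 5—6 (4); add 5.
Step 4: cheapest edge leaving the tree is 3—5 (1); add 3.
Step 5: cheapest edge leaving the tree is 1—2 (8); add 1.
Vertex order: 6, 2, 4, 5, 3, 1. The 3rd vertex is 4.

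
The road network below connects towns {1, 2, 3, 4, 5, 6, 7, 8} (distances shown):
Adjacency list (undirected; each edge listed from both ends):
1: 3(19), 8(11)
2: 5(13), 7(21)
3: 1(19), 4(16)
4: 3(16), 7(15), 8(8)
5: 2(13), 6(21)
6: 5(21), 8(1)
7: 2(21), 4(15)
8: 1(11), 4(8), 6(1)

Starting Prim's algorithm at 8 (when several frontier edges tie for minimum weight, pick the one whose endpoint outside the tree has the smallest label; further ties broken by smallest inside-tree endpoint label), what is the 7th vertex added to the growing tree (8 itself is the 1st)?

Grow the tree from 8 using Prim:
Step 1: frontier [6–8 1, 4–8 8, 1–8 11] → take 6–8 (1); add 6.
Step 2: frontier [5–6 21, 4–8 8, 1–8 11] → take 4–8 (8); add 4.
Step 3: frontier [4–7 15, 3–4 16, 5–6 21, 1–8 11] → take 1–8 (11); add 1.
Step 4: frontier [1–3 19, 4–7 15, 3–4 16, 5–6 21] → take 4–7 (15); add 7.
Step 5: frontier [1–3 19, 3–4 16, 5–6 21, 2–7 21] → take 3–4 (16); add 3.
Step 6: frontier [5–6 21, 2–7 21] → take 2–7 (21); add 2.
Step 7: frontier [2–5 13, 5–6 21] → take 2–5 (13); add 5.
Vertex order: 8, 6, 4, 1, 7, 3, 2, 5. The 7th vertex is 2.

2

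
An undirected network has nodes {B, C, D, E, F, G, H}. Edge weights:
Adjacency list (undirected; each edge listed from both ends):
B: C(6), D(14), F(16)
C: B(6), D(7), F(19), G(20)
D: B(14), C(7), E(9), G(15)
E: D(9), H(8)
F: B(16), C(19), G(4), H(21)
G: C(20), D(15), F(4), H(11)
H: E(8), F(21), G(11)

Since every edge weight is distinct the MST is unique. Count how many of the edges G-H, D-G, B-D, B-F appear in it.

Kruskal: consider edges lightest-first.
F-G (4): add — endpoints in different components.
B-C (6): add — endpoints in different components.
C-D (7): add — endpoints in different components.
E-H (8): add — endpoints in different components.
D-E (9): add — endpoints in different components.
G-H (11): add — endpoints in different components.
MST edge set: {F-G, B-C, C-D, E-H, D-E, G-H}.
Of the listed edges, {G-H} are in the MST → 1.

1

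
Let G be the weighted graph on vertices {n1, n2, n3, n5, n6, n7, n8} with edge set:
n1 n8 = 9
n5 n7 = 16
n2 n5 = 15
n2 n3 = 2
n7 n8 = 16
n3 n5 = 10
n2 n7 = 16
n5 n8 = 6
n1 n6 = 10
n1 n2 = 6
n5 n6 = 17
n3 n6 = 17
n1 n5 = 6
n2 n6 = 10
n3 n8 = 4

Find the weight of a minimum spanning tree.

Grow the tree from n7 using Prim:
Step 1: cheapest edge leaving the tree is n2 n7 (16); add n2.
Step 2: cheapest edge leaving the tree is n2 n3 (2); add n3.
Step 3: cheapest edge leaving the tree is n3 n8 (4); add n8.
Step 4: cheapest edge leaving the tree is n1 n2 (6); add n1.
Step 5: cheapest edge leaving the tree is n1 n5 (6); add n5.
Step 6: cheapest edge leaving the tree is n1 n6 (10); add n6.
MST edges: n2 n7, n2 n3, n3 n8, n1 n2, n1 n5, n1 n6; total weight 16+2+4+6+6+10 = 44.

44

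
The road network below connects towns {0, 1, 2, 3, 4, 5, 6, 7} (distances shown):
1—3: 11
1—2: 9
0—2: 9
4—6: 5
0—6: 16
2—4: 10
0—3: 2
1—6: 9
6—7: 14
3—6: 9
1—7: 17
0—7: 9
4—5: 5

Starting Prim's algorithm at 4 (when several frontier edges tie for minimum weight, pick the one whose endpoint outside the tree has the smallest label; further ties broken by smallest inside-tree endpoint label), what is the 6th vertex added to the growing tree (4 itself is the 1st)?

Grow the tree from 4 using Prim:
Step 1: frontier [4—5 5, 4—6 5, 2—4 10] → take 4—5 (5); add 5.
Step 2: frontier [4—6 5, 2—4 10] → take 4—6 (5); add 6.
Step 3: frontier [2—4 10, 1—6 9, 3—6 9, 6—7 14, 0—6 16] → take 1—6 (9); add 1.
Step 4: frontier [1—2 9, 1—3 11, 1—7 17, 2—4 10, 3—6 9, 6—7 14, 0—6 16] → take 1—2 (9); add 2.
Step 5: frontier [1—3 11, 1—7 17, 0—2 9, 3—6 9, 6—7 14, 0—6 16] → take 0—2 (9); add 0.
Step 6: frontier [0—3 2, 0—7 9, 1—3 11, 1—7 17, 3—6 9, 6—7 14] → take 0—3 (2); add 3.
Step 7: frontier [0—7 9, 1—7 17, 6—7 14] → take 0—7 (9); add 7.
Vertex order: 4, 5, 6, 1, 2, 0, 3, 7. The 6th vertex is 0.

0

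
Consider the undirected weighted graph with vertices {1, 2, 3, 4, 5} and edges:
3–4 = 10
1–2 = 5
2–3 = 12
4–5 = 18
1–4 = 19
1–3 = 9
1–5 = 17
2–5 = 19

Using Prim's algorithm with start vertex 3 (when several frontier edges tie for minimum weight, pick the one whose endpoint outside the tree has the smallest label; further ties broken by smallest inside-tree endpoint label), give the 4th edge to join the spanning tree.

1-5

Prim, starting at 3.
Step 1: frontier [1–3 9, 3–4 10, 2–3 12] → take 1–3 (9); add 1.
Step 2: frontier [1–2 5, 1–5 17, 1–4 19, 3–4 10, 2–3 12] → take 1–2 (5); add 2.
Step 3: frontier [1–5 17, 1–4 19, 2–5 19, 3–4 10] → take 3–4 (10); add 4.
Step 4: frontier [1–5 17, 2–5 19, 4–5 18] → take 1–5 (17); add 5.
The 4th edge added is 1–5.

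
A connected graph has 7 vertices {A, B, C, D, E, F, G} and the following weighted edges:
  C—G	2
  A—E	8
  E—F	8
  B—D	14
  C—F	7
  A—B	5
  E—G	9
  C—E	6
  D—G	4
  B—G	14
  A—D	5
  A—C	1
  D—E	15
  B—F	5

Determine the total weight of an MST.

Prim, starting at D.
Step 1: frontier [D—G 4, A—D 5, B—D 14, D—E 15] → take D—G (4); add G.
Step 2: frontier [A—D 5, B—D 14, D—E 15, C—G 2, E—G 9, B—G 14] → take C—G (2); add C.
Step 3: frontier [A—C 1, C—E 6, C—F 7, A—D 5, B—D 14, D—E 15, E—G 9, B—G 14] → take A—C (1); add A.
Step 4: frontier [A—B 5, A—E 8, C—E 6, C—F 7, B—D 14, D—E 15, E—G 9, B—G 14] → take A—B (5); add B.
Step 5: frontier [A—E 8, B—F 5, C—E 6, C—F 7, D—E 15, E—G 9] → take B—F (5); add F.
Step 6: frontier [A—E 8, C—E 6, D—E 15, E—F 8, E—G 9] → take C—E (6); add E.
MST edges: D—G, C—G, A—C, A—B, B—F, C—E; total weight 4+2+1+5+5+6 = 23.

23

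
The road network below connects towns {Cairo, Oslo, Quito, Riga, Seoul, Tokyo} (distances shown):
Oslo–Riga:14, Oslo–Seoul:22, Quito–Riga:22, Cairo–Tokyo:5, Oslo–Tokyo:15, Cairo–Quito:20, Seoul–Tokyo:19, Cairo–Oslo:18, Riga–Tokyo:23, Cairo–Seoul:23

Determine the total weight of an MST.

73

Prim's algorithm from Tokyo:
Step 1: frontier [Cairo–Tokyo 5, Oslo–Tokyo 15, Seoul–Tokyo 19, Riga–Tokyo 23] → take Cairo–Tokyo (5); add Cairo.
Step 2: frontier [Cairo–Oslo 18, Cairo–Quito 20, Cairo–Seoul 23, Oslo–Tokyo 15, Seoul–Tokyo 19, Riga–Tokyo 23] → take Oslo–Tokyo (15); add Oslo.
Step 3: frontier [Cairo–Quito 20, Cairo–Seoul 23, Oslo–Riga 14, Oslo–Seoul 22, Seoul–Tokyo 19, Riga–Tokyo 23] → take Oslo–Riga (14); add Riga.
Step 4: frontier [Cairo–Quito 20, Cairo–Seoul 23, Oslo–Seoul 22, Quito–Riga 22, Seoul–Tokyo 19] → take Seoul–Tokyo (19); add Seoul.
Step 5: frontier [Cairo–Quito 20, Quito–Riga 22] → take Cairo–Quito (20); add Quito.
MST edges: Cairo–Tokyo, Oslo–Tokyo, Oslo–Riga, Seoul–Tokyo, Cairo–Quito; total weight 5+15+14+19+20 = 73.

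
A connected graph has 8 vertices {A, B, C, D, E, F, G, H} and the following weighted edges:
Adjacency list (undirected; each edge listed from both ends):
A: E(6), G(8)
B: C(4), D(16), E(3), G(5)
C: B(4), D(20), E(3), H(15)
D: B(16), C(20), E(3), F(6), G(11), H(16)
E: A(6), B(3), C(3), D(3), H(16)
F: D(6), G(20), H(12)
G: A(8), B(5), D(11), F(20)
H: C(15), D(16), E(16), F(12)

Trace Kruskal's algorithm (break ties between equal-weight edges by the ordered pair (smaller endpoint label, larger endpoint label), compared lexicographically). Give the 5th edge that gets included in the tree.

A-E

Sort edges by weight, then run Kruskal:
B–E (3): add — endpoints in different components.
C–E (3): add — endpoints in different components.
D–E (3): add — endpoints in different components.
B–C (4): skip — B and C already connected.
B–G (5): add — endpoints in different components.
A–E (6): add — endpoints in different components.
D–F (6): add — endpoints in different components.
A–G (8): skip — A and G already connected.
D–G (11): skip — D and G already connected.
F–H (12): add — endpoints in different components.
The 5th edge added is A–E.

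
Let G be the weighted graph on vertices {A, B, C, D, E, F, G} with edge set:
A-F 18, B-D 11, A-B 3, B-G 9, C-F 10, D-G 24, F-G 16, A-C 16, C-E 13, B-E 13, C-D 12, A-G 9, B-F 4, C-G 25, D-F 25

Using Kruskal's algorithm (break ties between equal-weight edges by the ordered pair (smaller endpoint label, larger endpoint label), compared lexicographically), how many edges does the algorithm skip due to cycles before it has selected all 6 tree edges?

2

Sort edges by weight, then run Kruskal:
A-B (3): add — endpoints in different components.
B-F (4): add — endpoints in different components.
A-G (9): add — endpoints in different components.
B-G (9): skip — B and G already connected.
C-F (10): add — endpoints in different components.
B-D (11): add — endpoints in different components.
C-D (12): skip — C and D already connected.
B-E (13): add — endpoints in different components.
Edges rejected before the tree was complete: 2.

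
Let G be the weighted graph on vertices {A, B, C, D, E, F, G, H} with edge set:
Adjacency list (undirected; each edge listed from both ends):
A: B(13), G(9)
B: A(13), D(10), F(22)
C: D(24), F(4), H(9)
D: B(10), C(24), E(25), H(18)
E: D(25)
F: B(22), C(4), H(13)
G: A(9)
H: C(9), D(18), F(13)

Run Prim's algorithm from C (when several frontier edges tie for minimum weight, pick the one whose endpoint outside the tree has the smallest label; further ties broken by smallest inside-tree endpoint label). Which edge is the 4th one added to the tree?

Prim, starting at C.
Step 1: frontier [C F 4, C H 9, C D 24] → take C F (4); add F.
Step 2: frontier [C H 9, C D 24, F H 13, B F 22] → take C H (9); add H.
Step 3: frontier [C D 24, B F 22, D H 18] → take D H (18); add D.
Step 4: frontier [B D 10, D E 25, B F 22] → take B D (10); add B.
Step 5: frontier [A B 13, D E 25] → take A B (13); add A.
Step 6: frontier [A G 9, D E 25] → take A G (9); add G.
Step 7: frontier [D E 25] → take D E (25); add E.
The 4th edge added is B D.

B-D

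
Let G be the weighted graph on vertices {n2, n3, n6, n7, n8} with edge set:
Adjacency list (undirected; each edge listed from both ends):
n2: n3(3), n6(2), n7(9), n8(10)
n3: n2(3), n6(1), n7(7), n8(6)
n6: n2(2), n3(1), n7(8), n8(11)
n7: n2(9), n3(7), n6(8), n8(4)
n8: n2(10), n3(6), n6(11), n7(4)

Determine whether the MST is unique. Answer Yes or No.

Yes

Kruskal's algorithm — process edges by increasing weight (ties by edge label):
n3–n6 (1): add. Components now {n7} {n8} {n3,n6} {n2}
n2–n6 (2): add. Components now {n7} {n8} {n2,n3,n6}
n2–n3 (3): skip — n3 and n2 already connected.
n7–n8 (4): add. Components now {n7,n8} {n2,n3,n6}
n3–n8 (6): add. Components now {n2,n3,n6,n7,n8}
Every non-tree edge has weight strictly greater than the heaviest edge on the tree path between its endpoints, so the MST is unique.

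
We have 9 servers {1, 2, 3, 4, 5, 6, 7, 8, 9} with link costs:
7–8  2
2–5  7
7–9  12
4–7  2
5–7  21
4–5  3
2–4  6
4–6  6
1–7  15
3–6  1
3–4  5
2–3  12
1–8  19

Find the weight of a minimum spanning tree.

46

Kruskal: consider edges lightest-first.
3–6 (1): add — endpoints in different components.
4–7 (2): add — endpoints in different components.
7–8 (2): add — endpoints in different components.
4–5 (3): add — endpoints in different components.
3–4 (5): add — endpoints in different components.
2–4 (6): add — endpoints in different components.
4–6 (6): skip — 4 and 6 already connected.
2–5 (7): skip — 2 and 5 already connected.
2–3 (12): skip — 2 and 3 already connected.
7–9 (12): add — endpoints in different components.
1–7 (15): add — endpoints in different components.
MST edges: 3–6, 4–7, 7–8, 4–5, 3–4, 2–4, 7–9, 1–7; total weight 1+2+2+3+5+6+12+15 = 46.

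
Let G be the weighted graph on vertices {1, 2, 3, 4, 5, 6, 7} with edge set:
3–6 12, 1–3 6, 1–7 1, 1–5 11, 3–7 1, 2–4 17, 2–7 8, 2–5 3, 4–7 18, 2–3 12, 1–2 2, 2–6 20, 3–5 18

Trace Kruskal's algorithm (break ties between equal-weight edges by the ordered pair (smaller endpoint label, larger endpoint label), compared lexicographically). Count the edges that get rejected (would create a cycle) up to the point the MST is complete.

Kruskal's algorithm — process edges by increasing weight (ties by edge label):
1–7 (1): add — endpoints in different components.
3–7 (1): add — endpoints in different components.
1–2 (2): add — endpoints in different components.
2–5 (3): add — endpoints in different components.
1–3 (6): skip — 1 and 3 already connected.
2–7 (8): skip — 2 and 7 already connected.
1–5 (11): skip — 1 and 5 already connected.
2–3 (12): skip — 2 and 3 already connected.
3–6 (12): add — endpoints in different components.
2–4 (17): add — endpoints in different components.
Edges rejected before the tree was complete: 4.

4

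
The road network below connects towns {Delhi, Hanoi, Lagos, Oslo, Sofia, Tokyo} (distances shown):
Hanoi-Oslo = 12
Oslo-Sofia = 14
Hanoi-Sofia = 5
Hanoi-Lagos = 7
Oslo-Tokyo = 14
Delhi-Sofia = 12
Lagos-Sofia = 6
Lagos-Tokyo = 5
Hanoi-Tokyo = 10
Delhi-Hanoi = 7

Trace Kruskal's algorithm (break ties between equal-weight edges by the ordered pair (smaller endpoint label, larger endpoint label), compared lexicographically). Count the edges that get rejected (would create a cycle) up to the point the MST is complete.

3

Kruskal's algorithm — process edges by increasing weight (ties by edge label):
Hanoi-Sofia (5): add — endpoints in different components.
Lagos-Tokyo (5): add — endpoints in different components.
Lagos-Sofia (6): add — endpoints in different components.
Delhi-Hanoi (7): add — endpoints in different components.
Hanoi-Lagos (7): skip — Lagos and Hanoi already connected.
Hanoi-Tokyo (10): skip — Tokyo and Hanoi already connected.
Delhi-Sofia (12): skip — Sofia and Delhi already connected.
Hanoi-Oslo (12): add — endpoints in different components.
Edges rejected before the tree was complete: 3.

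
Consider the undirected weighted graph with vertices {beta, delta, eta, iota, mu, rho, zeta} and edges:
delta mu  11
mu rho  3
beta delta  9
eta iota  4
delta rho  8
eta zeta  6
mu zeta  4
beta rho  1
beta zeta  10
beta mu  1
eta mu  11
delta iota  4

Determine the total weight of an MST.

Sort edges by weight, then run Kruskal:
beta mu (1): add. Components now {iota} {eta} {delta} {rho} {zeta} {beta,mu}
beta rho (1): add. Components now {iota} {eta} {delta} {beta,mu,rho} {zeta}
mu rho (3): skip — rho and mu already connected.
delta iota (4): add. Components now {delta,iota} {eta} {beta,mu,rho} {zeta}
eta iota (4): add. Components now {delta,eta,iota} {beta,mu,rho} {zeta}
mu zeta (4): add. Components now {delta,eta,iota} {beta,mu,rho,zeta}
eta zeta (6): add. Components now {beta,delta,eta,iota,mu,rho,zeta}
MST edges: beta mu, beta rho, delta iota, eta iota, mu zeta, eta zeta; total weight 1+1+4+4+4+6 = 20.

20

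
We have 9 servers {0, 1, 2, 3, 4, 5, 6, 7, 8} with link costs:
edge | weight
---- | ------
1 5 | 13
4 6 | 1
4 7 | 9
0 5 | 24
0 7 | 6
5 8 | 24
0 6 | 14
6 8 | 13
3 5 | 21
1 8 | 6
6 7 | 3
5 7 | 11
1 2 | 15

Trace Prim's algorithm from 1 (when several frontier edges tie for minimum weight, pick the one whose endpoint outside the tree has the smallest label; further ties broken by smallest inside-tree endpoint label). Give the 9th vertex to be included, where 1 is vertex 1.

Prim's algorithm from 1:
Step 1: cheapest edge leaving the tree is 1 8 (6); add 8.
Step 2: cheapest edge leaving the tree is 1 5 (13); add 5.
Step 3: cheapest edge leaving the tree is 5 7 (11); add 7.
Step 4: cheapest edge leaving the tree is 6 7 (3); add 6.
Step 5: cheapest edge leaving the tree is 4 6 (1); add 4.
Step 6: cheapest edge leaving the tree is 0 7 (6); add 0.
Step 7: cheapest edge leaving the tree is 1 2 (15); add 2.
Step 8: cheapest edge leaving the tree is 3 5 (21); add 3.
Vertex order: 1, 8, 5, 7, 6, 4, 0, 2, 3. The 9th vertex is 3.

3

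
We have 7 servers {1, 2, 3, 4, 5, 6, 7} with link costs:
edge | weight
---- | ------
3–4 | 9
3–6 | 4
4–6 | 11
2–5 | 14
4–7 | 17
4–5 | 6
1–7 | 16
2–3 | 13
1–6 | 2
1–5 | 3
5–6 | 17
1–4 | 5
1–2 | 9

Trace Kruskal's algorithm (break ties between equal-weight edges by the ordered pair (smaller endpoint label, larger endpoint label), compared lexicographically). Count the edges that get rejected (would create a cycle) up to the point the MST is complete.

5

Sort edges by weight, then run Kruskal:
1–6 (2): add. Components now {1,6} {2} {3} {4} {5} {7}
1–5 (3): add. Components now {1,5,6} {2} {3} {4} {7}
3–6 (4): add. Components now {1,3,5,6} {2} {4} {7}
1–4 (5): add. Components now {1,3,4,5,6} {2} {7}
4–5 (6): skip — 4 and 5 already connected.
1–2 (9): add. Components now {1,2,3,4,5,6} {7}
3–4 (9): skip — 3 and 4 already connected.
4–6 (11): skip — 4 and 6 already connected.
2–3 (13): skip — 2 and 3 already connected.
2–5 (14): skip — 2 and 5 already connected.
1–7 (16): add. Components now {1,2,3,4,5,6,7}
Edges rejected before the tree was complete: 5.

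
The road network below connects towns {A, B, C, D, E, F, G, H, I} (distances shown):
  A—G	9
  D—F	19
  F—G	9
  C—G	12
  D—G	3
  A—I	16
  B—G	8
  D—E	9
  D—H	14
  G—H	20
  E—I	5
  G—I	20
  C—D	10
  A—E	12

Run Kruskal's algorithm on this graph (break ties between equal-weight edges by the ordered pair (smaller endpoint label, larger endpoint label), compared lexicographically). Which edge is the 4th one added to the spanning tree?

Sort edges by weight, then run Kruskal:
D—G (3): add — endpoints in different components.
E—I (5): add — endpoints in different components.
B—G (8): add — endpoints in different components.
A—G (9): add — endpoints in different components.
D—E (9): add — endpoints in different components.
F—G (9): add — endpoints in different components.
C—D (10): add — endpoints in different components.
A—E (12): skip — A and E already connected.
C—G (12): skip — C and G already connected.
D—H (14): add — endpoints in different components.
The 4th edge added is A—G.

A-G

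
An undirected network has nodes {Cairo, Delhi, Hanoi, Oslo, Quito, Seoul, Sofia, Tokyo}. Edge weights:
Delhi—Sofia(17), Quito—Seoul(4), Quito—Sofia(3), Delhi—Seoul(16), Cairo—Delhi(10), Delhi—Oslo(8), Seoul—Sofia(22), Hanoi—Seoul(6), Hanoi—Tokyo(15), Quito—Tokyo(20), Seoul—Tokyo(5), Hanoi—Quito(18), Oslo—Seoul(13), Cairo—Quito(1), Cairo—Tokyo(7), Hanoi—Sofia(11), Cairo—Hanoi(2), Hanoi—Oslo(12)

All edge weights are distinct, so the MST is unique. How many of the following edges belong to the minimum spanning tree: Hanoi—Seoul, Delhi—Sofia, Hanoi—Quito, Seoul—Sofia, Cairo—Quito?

Kruskal: consider edges lightest-first.
Cairo—Quito (1): add — endpoints in different components.
Cairo—Hanoi (2): add — endpoints in different components.
Quito—Sofia (3): add — endpoints in different components.
Quito—Seoul (4): add — endpoints in different components.
Seoul—Tokyo (5): add — endpoints in different components.
Hanoi—Seoul (6): skip — Hanoi and Seoul already connected.
Cairo—Tokyo (7): skip — Cairo and Tokyo already connected.
Delhi—Oslo (8): add — endpoints in different components.
Cairo—Delhi (10): add — endpoints in different components.
MST edge set: {Cairo—Quito, Cairo—Hanoi, Quito—Sofia, Quito—Seoul, Seoul—Tokyo, Delhi—Oslo, Cairo—Delhi}.
Of the listed edges, {Cairo—Quito} are in the MST → 1.

1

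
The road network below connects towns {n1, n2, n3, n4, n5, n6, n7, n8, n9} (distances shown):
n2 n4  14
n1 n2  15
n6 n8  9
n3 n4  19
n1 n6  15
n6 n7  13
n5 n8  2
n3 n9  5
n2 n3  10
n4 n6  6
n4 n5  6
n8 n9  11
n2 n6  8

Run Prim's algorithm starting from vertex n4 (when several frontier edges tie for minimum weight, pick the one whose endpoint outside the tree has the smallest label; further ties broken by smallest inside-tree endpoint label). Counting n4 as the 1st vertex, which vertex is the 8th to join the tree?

Prim's algorithm from n4:
Step 1: frontier [n4 n5 6, n4 n6 6, n2 n4 14, n3 n4 19] → take n4 n5 (6); add n5.
Step 2: frontier [n4 n6 6, n2 n4 14, n3 n4 19, n5 n8 2] → take n5 n8 (2); add n8.
Step 3: frontier [n4 n6 6, n2 n4 14, n3 n4 19, n6 n8 9, n8 n9 11] → take n4 n6 (6); add n6.
Step 4: frontier [n2 n4 14, n3 n4 19, n2 n6 8, n6 n7 13, n1 n6 15, n8 n9 11] → take n2 n6 (8); add n2.
Step 5: frontier [n2 n3 10, n1 n2 15, n3 n4 19, n6 n7 13, n1 n6 15, n8 n9 11] → take n2 n3 (10); add n3.
Step 6: frontier [n1 n2 15, n3 n9 5, n6 n7 13, n1 n6 15, n8 n9 11] → take n3 n9 (5); add n9.
Step 7: frontier [n1 n2 15, n6 n7 13, n1 n6 15] → take n6 n7 (13); add n7.
Step 8: frontier [n1 n2 15, n1 n6 15] → take n1 n2 (15); add n1.
Vertex order: n4, n5, n8, n6, n2, n3, n9, n7, n1. The 8th vertex is n7.

n7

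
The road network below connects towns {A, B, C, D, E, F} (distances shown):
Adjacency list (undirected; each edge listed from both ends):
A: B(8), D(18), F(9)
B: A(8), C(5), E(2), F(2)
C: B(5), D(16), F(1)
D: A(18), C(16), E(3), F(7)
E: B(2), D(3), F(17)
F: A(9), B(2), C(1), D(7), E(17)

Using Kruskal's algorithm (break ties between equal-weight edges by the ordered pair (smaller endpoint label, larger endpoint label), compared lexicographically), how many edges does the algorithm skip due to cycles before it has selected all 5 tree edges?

Sort edges by weight, then run Kruskal:
C F (1): add. Components now {A} {B} {C,F} {D} {E}
B E (2): add. Components now {A} {B,E} {C,F} {D}
B F (2): add. Components now {A} {B,C,E,F} {D}
D E (3): add. Components now {A} {B,C,D,E,F}
B C (5): skip — B and C already connected.
D F (7): skip — D and F already connected.
A B (8): add. Components now {A,B,C,D,E,F}
Edges rejected before the tree was complete: 2.

2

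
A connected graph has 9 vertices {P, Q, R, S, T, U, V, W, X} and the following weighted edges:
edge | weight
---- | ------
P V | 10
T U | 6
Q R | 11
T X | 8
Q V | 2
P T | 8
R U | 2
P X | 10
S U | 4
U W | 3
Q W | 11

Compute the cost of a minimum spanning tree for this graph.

Kruskal: consider edges lightest-first.
Q V (2): add — endpoints in different components.
R U (2): add — endpoints in different components.
U W (3): add — endpoints in different components.
S U (4): add — endpoints in different components.
T U (6): add — endpoints in different components.
P T (8): add — endpoints in different components.
T X (8): add — endpoints in different components.
P V (10): add — endpoints in different components.
MST edges: Q V, R U, U W, S U, T U, P T, T X, P V; total weight 2+2+3+4+6+8+8+10 = 43.

43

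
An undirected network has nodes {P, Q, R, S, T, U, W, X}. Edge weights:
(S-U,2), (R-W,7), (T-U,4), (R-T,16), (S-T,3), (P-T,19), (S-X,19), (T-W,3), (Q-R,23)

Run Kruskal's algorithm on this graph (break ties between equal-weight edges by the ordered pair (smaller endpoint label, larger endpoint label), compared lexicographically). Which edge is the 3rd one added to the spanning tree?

T-W

Sort edges by weight, then run Kruskal:
S-U (2): add — endpoints in different components.
S-T (3): add — endpoints in different components.
T-W (3): add — endpoints in different components.
T-U (4): skip — T and U already connected.
R-W (7): add — endpoints in different components.
R-T (16): skip — T and R already connected.
P-T (19): add — endpoints in different components.
S-X (19): add — endpoints in different components.
Q-R (23): add — endpoints in different components.
The 3rd edge added is T-W.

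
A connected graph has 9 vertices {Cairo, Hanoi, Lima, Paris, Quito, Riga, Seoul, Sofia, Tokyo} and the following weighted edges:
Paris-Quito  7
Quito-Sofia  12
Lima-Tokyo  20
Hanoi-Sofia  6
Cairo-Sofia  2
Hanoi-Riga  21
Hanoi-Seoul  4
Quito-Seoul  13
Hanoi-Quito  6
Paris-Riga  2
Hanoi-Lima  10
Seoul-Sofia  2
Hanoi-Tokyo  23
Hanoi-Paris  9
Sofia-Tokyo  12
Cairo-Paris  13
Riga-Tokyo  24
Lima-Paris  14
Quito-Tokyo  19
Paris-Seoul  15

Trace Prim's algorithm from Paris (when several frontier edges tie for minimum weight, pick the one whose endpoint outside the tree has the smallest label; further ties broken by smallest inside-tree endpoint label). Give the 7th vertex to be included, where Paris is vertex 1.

Grow the tree from Paris using Prim:
Step 1: cheapest edge leaving the tree is Paris-Riga (2); add Riga.
Step 2: cheapest edge leaving the tree is Paris-Quito (7); add Quito.
Step 3: cheapest edge leaving the tree is Hanoi-Quito (6); add Hanoi.
Step 4: cheapest edge leaving the tree is Hanoi-Seoul (4); add Seoul.
Step 5: cheapest edge leaving the tree is Seoul-Sofia (2); add Sofia.
Step 6: cheapest edge leaving the tree is Cairo-Sofia (2); add Cairo.
Step 7: cheapest edge leaving the tree is Hanoi-Lima (10); add Lima.
Step 8: cheapest edge leaving the tree is Sofia-Tokyo (12); add Tokyo.
Vertex order: Paris, Riga, Quito, Hanoi, Seoul, Sofia, Cairo, Lima, Tokyo. The 7th vertex is Cairo.

Cairo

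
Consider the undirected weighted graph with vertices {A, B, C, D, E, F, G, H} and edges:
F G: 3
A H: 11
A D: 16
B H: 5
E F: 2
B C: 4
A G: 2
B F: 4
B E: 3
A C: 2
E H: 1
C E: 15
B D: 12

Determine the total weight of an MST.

Prim, starting at B.
Step 1: frontier [B E 3, B C 4, B F 4, B H 5, B D 12] → take B E (3); add E.
Step 2: frontier [B C 4, B F 4, B H 5, B D 12, E H 1, E F 2, C E 15] → take E H (1); add H.
Step 3: frontier [B C 4, B F 4, B D 12, E F 2, C E 15, A H 11] → take E F (2); add F.
Step 4: frontier [B C 4, B D 12, C E 15, F G 3, A H 11] → take F G (3); add G.
Step 5: frontier [B C 4, B D 12, C E 15, A G 2, A H 11] → take A G (2); add A.
Step 6: frontier [A C 2, A D 16, B C 4, B D 12, C E 15] → take A C (2); add C.
Step 7: frontier [A D 16, B D 12] → take B D (12); add D.
MST edges: B E, E H, E F, F G, A G, A C, B D; total weight 3+1+2+3+2+2+12 = 25.

25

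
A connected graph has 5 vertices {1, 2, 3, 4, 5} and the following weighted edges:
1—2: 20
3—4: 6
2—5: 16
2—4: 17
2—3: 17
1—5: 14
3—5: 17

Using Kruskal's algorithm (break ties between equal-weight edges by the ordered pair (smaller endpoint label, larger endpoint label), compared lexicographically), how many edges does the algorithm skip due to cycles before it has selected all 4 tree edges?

0

Sort edges by weight, then run Kruskal:
3—4 (6): add — endpoints in different components.
1—5 (14): add — endpoints in different components.
2—5 (16): add — endpoints in different components.
2—3 (17): add — endpoints in different components.
Edges rejected before the tree was complete: 0.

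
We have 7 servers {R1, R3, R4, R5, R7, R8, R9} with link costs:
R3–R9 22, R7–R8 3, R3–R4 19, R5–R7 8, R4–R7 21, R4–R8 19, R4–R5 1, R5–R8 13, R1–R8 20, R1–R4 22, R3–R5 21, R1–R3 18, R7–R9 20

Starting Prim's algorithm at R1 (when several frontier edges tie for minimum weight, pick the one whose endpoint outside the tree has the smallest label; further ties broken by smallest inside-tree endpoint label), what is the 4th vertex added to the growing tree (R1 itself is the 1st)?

Prim, starting at R1.
Step 1: frontier [R1–R3 18, R1–R8 20, R1–R4 22] → take R1–R3 (18); add R3.
Step 2: frontier [R1–R8 20, R1–R4 22, R3–R4 19, R3–R5 21, R3–R9 22] → take R3–R4 (19); add R4.
Step 3: frontier [R1–R8 20, R3–R5 21, R3–R9 22, R4–R5 1, R4–R8 19, R4–R7 21] → take R4–R5 (1); add R5.
Step 4: frontier [R1–R8 20, R3–R9 22, R4–R8 19, R4–R7 21, R5–R7 8, R5–R8 13] → take R5–R7 (8); add R7.
Step 5: frontier [R1–R8 20, R3–R9 22, R4–R8 19, R5–R8 13, R7–R8 3, R7–R9 20] → take R7–R8 (3); add R8.
Step 6: frontier [R3–R9 22, R7–R9 20] → take R7–R9 (20); add R9.
Vertex order: R1, R3, R4, R5, R7, R8, R9. The 4th vertex is R5.

R5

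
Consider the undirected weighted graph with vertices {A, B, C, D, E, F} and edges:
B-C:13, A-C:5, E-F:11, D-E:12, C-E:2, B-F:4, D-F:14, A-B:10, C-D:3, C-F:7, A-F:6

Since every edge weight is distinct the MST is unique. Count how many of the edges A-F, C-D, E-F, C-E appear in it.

Kruskal: consider edges lightest-first.
C-E (2): add. Components now {A} {B} {C,E} {D} {F}
C-D (3): add. Components now {A} {B} {C,D,E} {F}
B-F (4): add. Components now {A} {B,F} {C,D,E}
A-C (5): add. Components now {A,C,D,E} {B,F}
A-F (6): add. Components now {A,B,C,D,E,F}
MST edge set: {C-E, C-D, B-F, A-C, A-F}.
Of the listed edges, {A-F, C-D, C-E} are in the MST → 3.

3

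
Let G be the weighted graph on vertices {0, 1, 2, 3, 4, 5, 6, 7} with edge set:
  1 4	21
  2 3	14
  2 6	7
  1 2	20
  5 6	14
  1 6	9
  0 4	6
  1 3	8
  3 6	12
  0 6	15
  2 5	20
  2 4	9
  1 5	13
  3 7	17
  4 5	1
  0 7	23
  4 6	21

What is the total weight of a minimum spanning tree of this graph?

57

Sort edges by weight, then run Kruskal:
4 5 (1): add — endpoints in different components.
0 4 (6): add — endpoints in different components.
2 6 (7): add — endpoints in different components.
1 3 (8): add — endpoints in different components.
1 6 (9): add — endpoints in different components.
2 4 (9): add — endpoints in different components.
3 6 (12): skip — 3 and 6 already connected.
1 5 (13): skip — 1 and 5 already connected.
2 3 (14): skip — 2 and 3 already connected.
5 6 (14): skip — 5 and 6 already connected.
0 6 (15): skip — 0 and 6 already connected.
3 7 (17): add — endpoints in different components.
MST edges: 4 5, 0 4, 2 6, 1 3, 1 6, 2 4, 3 7; total weight 1+6+7+8+9+9+17 = 57.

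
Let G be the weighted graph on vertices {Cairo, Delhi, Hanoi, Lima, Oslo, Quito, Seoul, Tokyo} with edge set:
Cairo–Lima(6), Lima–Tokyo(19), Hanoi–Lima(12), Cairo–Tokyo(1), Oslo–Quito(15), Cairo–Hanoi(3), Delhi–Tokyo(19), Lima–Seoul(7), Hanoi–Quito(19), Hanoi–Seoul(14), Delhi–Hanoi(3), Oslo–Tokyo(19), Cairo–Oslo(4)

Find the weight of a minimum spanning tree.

39

Sort edges by weight, then run Kruskal:
Cairo–Tokyo (1): add — endpoints in different components.
Cairo–Hanoi (3): add — endpoints in different components.
Delhi–Hanoi (3): add — endpoints in different components.
Cairo–Oslo (4): add — endpoints in different components.
Cairo–Lima (6): add — endpoints in different components.
Lima–Seoul (7): add — endpoints in different components.
Hanoi–Lima (12): skip — Hanoi and Lima already connected.
Hanoi–Seoul (14): skip — Hanoi and Seoul already connected.
Oslo–Quito (15): add — endpoints in different components.
MST edges: Cairo–Tokyo, Cairo–Hanoi, Delhi–Hanoi, Cairo–Oslo, Cairo–Lima, Lima–Seoul, Oslo–Quito; total weight 1+3+3+4+6+7+15 = 39.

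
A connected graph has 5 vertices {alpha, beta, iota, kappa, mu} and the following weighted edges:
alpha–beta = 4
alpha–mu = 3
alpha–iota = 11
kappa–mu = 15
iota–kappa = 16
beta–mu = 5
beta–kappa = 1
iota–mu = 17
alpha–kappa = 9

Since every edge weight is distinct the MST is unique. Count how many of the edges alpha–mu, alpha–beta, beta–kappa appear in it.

Kruskal: consider edges lightest-first.
beta–kappa (1): add — endpoints in different components.
alpha–mu (3): add — endpoints in different components.
alpha–beta (4): add — endpoints in different components.
beta–mu (5): skip — mu and beta already connected.
alpha–kappa (9): skip — alpha and kappa already connected.
alpha–iota (11): add — endpoints in different components.
MST edge set: {beta–kappa, alpha–mu, alpha–beta, alpha–iota}.
Of the listed edges, {alpha–mu, alpha–beta, beta–kappa} are in the MST → 3.

3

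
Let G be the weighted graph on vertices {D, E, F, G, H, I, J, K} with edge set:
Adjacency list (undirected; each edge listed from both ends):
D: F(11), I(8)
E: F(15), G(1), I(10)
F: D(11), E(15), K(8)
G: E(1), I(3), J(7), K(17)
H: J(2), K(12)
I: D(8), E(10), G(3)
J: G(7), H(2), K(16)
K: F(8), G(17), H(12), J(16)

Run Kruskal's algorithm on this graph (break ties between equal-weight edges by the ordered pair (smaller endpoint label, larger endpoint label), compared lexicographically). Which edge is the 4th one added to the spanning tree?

G-J

Kruskal: consider edges lightest-first.
E–G (1): add — endpoints in different components.
H–J (2): add — endpoints in different components.
G–I (3): add — endpoints in different components.
G–J (7): add — endpoints in different components.
D–I (8): add — endpoints in different components.
F–K (8): add — endpoints in different components.
E–I (10): skip — E and I already connected.
D–F (11): add — endpoints in different components.
The 4th edge added is G–J.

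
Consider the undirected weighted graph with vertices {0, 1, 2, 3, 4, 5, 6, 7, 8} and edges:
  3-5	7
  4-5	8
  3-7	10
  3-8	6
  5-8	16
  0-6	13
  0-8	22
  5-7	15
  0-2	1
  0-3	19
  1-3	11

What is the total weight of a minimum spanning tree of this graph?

Prim, starting at 1.
Step 1: frontier [1-3 11] → take 1-3 (11); add 3.
Step 2: frontier [3-8 6, 3-5 7, 3-7 10, 0-3 19] → take 3-8 (6); add 8.
Step 3: frontier [3-5 7, 3-7 10, 0-3 19, 5-8 16, 0-8 22] → take 3-5 (7); add 5.
Step 4: frontier [3-7 10, 0-3 19, 4-5 8, 5-7 15, 0-8 22] → take 4-5 (8); add 4.
Step 5: frontier [3-7 10, 0-3 19, 5-7 15, 0-8 22] → take 3-7 (10); add 7.
Step 6: frontier [0-3 19, 0-8 22] → take 0-3 (19); add 0.
Step 7: frontier [0-2 1, 0-6 13] → take 0-2 (1); add 2.
Step 8: frontier [0-6 13] → take 0-6 (13); add 6.
MST edges: 1-3, 3-8, 3-5, 4-5, 3-7, 0-3, 0-2, 0-6; total weight 11+6+7+8+10+19+1+13 = 75.

75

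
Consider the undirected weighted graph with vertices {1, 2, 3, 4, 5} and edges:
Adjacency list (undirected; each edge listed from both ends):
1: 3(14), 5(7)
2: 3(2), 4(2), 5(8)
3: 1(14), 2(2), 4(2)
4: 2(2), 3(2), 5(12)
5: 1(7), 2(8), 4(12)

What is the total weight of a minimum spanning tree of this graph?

19

Prim's algorithm from 4:
Step 1: cheapest edge leaving the tree is 2-4 (2); add 2.
Step 2: cheapest edge leaving the tree is 2-3 (2); add 3.
Step 3: cheapest edge leaving the tree is 2-5 (8); add 5.
Step 4: cheapest edge leaving the tree is 1-5 (7); add 1.
MST edges: 2-4, 2-3, 2-5, 1-5; total weight 2+2+8+7 = 19.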